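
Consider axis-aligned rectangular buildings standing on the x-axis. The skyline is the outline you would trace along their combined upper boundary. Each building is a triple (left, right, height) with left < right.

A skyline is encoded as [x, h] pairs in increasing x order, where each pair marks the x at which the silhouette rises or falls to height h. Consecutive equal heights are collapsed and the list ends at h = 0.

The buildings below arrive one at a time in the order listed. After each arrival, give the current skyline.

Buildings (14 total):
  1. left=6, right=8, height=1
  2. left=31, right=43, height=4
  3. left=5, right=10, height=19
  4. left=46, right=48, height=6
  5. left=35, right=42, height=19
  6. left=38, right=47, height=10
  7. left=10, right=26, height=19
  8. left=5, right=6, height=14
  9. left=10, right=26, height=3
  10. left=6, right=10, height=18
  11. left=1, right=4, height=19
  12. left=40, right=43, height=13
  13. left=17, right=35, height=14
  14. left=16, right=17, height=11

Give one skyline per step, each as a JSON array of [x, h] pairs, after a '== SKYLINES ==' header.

== SKYLINES ==
[[6,1],[8,0]]
[[6,1],[8,0],[31,4],[43,0]]
[[5,19],[10,0],[31,4],[43,0]]
[[5,19],[10,0],[31,4],[43,0],[46,6],[48,0]]
[[5,19],[10,0],[31,4],[35,19],[42,4],[43,0],[46,6],[48,0]]
[[5,19],[10,0],[31,4],[35,19],[42,10],[47,6],[48,0]]
[[5,19],[26,0],[31,4],[35,19],[42,10],[47,6],[48,0]]
[[5,19],[26,0],[31,4],[35,19],[42,10],[47,6],[48,0]]
[[5,19],[26,0],[31,4],[35,19],[42,10],[47,6],[48,0]]
[[5,19],[26,0],[31,4],[35,19],[42,10],[47,6],[48,0]]
[[1,19],[4,0],[5,19],[26,0],[31,4],[35,19],[42,10],[47,6],[48,0]]
[[1,19],[4,0],[5,19],[26,0],[31,4],[35,19],[42,13],[43,10],[47,6],[48,0]]
[[1,19],[4,0],[5,19],[26,14],[35,19],[42,13],[43,10],[47,6],[48,0]]
[[1,19],[4,0],[5,19],[26,14],[35,19],[42,13],[43,10],[47,6],[48,0]]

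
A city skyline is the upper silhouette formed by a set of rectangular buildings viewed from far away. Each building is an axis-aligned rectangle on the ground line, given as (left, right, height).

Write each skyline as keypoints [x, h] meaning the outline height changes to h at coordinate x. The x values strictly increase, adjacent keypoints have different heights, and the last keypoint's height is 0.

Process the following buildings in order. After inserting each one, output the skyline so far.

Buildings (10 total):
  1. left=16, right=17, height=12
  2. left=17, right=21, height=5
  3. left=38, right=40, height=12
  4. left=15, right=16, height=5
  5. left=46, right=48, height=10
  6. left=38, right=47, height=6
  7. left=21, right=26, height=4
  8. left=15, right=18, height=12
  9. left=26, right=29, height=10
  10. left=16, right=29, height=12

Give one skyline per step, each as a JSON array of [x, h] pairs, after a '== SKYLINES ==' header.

== SKYLINES ==
[[16,12],[17,0]]
[[16,12],[17,5],[21,0]]
[[16,12],[17,5],[21,0],[38,12],[40,0]]
[[15,5],[16,12],[17,5],[21,0],[38,12],[40,0]]
[[15,5],[16,12],[17,5],[21,0],[38,12],[40,0],[46,10],[48,0]]
[[15,5],[16,12],[17,5],[21,0],[38,12],[40,6],[46,10],[48,0]]
[[15,5],[16,12],[17,5],[21,4],[26,0],[38,12],[40,6],[46,10],[48,0]]
[[15,12],[18,5],[21,4],[26,0],[38,12],[40,6],[46,10],[48,0]]
[[15,12],[18,5],[21,4],[26,10],[29,0],[38,12],[40,6],[46,10],[48,0]]
[[15,12],[29,0],[38,12],[40,6],[46,10],[48,0]]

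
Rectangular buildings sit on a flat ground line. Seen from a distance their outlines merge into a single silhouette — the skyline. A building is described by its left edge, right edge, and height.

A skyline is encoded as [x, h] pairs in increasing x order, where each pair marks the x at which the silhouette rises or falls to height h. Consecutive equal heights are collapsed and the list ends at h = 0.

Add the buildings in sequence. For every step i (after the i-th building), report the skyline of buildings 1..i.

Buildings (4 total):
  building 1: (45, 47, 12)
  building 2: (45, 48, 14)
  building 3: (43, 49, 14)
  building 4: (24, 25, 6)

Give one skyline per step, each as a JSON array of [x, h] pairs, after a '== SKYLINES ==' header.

== SKYLINES ==
[[45,12],[47,0]]
[[45,14],[48,0]]
[[43,14],[49,0]]
[[24,6],[25,0],[43,14],[49,0]]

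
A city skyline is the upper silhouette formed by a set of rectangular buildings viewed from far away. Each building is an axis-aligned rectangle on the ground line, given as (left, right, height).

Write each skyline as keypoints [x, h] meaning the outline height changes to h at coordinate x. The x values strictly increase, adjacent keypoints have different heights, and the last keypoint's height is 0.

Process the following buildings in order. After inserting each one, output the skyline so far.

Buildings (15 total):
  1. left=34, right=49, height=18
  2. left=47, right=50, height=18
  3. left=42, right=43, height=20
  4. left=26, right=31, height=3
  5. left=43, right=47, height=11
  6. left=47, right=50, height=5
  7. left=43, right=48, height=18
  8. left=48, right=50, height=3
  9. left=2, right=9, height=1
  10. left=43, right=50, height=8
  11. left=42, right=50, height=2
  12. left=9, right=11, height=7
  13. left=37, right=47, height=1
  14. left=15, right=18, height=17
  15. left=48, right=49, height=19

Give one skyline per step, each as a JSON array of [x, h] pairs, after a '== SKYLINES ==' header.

== SKYLINES ==
[[34,18],[49,0]]
[[34,18],[50,0]]
[[34,18],[42,20],[43,18],[50,0]]
[[26,3],[31,0],[34,18],[42,20],[43,18],[50,0]]
[[26,3],[31,0],[34,18],[42,20],[43,18],[50,0]]
[[26,3],[31,0],[34,18],[42,20],[43,18],[50,0]]
[[26,3],[31,0],[34,18],[42,20],[43,18],[50,0]]
[[26,3],[31,0],[34,18],[42,20],[43,18],[50,0]]
[[2,1],[9,0],[26,3],[31,0],[34,18],[42,20],[43,18],[50,0]]
[[2,1],[9,0],[26,3],[31,0],[34,18],[42,20],[43,18],[50,0]]
[[2,1],[9,0],[26,3],[31,0],[34,18],[42,20],[43,18],[50,0]]
[[2,1],[9,7],[11,0],[26,3],[31,0],[34,18],[42,20],[43,18],[50,0]]
[[2,1],[9,7],[11,0],[26,3],[31,0],[34,18],[42,20],[43,18],[50,0]]
[[2,1],[9,7],[11,0],[15,17],[18,0],[26,3],[31,0],[34,18],[42,20],[43,18],[50,0]]
[[2,1],[9,7],[11,0],[15,17],[18,0],[26,3],[31,0],[34,18],[42,20],[43,18],[48,19],[49,18],[50,0]]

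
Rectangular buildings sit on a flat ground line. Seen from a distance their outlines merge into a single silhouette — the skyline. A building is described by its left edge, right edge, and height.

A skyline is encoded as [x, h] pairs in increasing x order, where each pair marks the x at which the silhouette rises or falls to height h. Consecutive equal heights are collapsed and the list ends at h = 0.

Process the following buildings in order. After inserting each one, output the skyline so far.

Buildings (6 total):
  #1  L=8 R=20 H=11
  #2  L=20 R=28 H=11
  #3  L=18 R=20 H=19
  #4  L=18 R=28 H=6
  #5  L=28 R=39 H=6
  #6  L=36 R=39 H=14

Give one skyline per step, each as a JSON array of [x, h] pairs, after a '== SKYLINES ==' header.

== SKYLINES ==
[[8,11],[20,0]]
[[8,11],[28,0]]
[[8,11],[18,19],[20,11],[28,0]]
[[8,11],[18,19],[20,11],[28,0]]
[[8,11],[18,19],[20,11],[28,6],[39,0]]
[[8,11],[18,19],[20,11],[28,6],[36,14],[39,0]]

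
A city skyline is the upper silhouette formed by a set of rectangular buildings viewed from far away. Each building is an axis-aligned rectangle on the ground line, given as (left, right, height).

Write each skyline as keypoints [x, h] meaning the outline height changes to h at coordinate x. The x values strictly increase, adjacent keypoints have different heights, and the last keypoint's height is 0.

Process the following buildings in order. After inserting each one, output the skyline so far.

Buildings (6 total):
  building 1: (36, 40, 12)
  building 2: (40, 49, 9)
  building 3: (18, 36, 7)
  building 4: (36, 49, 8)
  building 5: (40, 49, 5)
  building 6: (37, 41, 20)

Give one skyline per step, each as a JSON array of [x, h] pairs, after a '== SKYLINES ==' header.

== SKYLINES ==
[[36,12],[40,0]]
[[36,12],[40,9],[49,0]]
[[18,7],[36,12],[40,9],[49,0]]
[[18,7],[36,12],[40,9],[49,0]]
[[18,7],[36,12],[40,9],[49,0]]
[[18,7],[36,12],[37,20],[41,9],[49,0]]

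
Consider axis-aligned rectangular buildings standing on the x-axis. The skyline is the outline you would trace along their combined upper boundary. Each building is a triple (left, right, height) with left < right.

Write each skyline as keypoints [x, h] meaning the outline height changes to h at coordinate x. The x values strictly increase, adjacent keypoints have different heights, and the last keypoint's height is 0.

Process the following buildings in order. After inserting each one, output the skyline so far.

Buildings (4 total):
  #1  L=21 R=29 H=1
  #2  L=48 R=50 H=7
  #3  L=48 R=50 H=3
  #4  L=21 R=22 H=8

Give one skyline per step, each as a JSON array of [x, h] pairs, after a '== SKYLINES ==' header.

== SKYLINES ==
[[21,1],[29,0]]
[[21,1],[29,0],[48,7],[50,0]]
[[21,1],[29,0],[48,7],[50,0]]
[[21,8],[22,1],[29,0],[48,7],[50,0]]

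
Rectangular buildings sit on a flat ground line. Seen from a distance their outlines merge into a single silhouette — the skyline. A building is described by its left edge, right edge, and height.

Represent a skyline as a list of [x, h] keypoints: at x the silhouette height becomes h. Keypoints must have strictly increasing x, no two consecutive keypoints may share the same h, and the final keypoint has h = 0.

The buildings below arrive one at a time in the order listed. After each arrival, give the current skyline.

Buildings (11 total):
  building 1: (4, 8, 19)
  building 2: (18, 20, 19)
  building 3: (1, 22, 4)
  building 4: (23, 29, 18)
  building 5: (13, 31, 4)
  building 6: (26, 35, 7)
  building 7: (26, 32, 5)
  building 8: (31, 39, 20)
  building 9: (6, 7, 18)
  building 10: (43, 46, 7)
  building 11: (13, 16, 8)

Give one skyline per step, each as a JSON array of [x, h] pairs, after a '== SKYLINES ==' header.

== SKYLINES ==
[[4,19],[8,0]]
[[4,19],[8,0],[18,19],[20,0]]
[[1,4],[4,19],[8,4],[18,19],[20,4],[22,0]]
[[1,4],[4,19],[8,4],[18,19],[20,4],[22,0],[23,18],[29,0]]
[[1,4],[4,19],[8,4],[18,19],[20,4],[23,18],[29,4],[31,0]]
[[1,4],[4,19],[8,4],[18,19],[20,4],[23,18],[29,7],[35,0]]
[[1,4],[4,19],[8,4],[18,19],[20,4],[23,18],[29,7],[35,0]]
[[1,4],[4,19],[8,4],[18,19],[20,4],[23,18],[29,7],[31,20],[39,0]]
[[1,4],[4,19],[8,4],[18,19],[20,4],[23,18],[29,7],[31,20],[39,0]]
[[1,4],[4,19],[8,4],[18,19],[20,4],[23,18],[29,7],[31,20],[39,0],[43,7],[46,0]]
[[1,4],[4,19],[8,4],[13,8],[16,4],[18,19],[20,4],[23,18],[29,7],[31,20],[39,0],[43,7],[46,0]]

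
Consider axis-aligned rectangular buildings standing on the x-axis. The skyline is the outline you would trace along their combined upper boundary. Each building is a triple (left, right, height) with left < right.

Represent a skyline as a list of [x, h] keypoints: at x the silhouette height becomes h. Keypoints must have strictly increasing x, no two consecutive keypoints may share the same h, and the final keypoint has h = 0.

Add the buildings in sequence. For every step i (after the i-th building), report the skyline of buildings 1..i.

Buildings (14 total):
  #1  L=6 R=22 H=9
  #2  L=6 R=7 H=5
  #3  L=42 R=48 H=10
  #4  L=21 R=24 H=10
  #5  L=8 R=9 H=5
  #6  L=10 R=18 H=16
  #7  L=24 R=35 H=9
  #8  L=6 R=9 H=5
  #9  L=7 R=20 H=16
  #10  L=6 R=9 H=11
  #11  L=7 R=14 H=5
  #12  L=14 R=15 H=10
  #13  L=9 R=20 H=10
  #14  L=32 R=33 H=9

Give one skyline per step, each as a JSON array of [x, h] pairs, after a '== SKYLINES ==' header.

== SKYLINES ==
[[6,9],[22,0]]
[[6,9],[22,0]]
[[6,9],[22,0],[42,10],[48,0]]
[[6,9],[21,10],[24,0],[42,10],[48,0]]
[[6,9],[21,10],[24,0],[42,10],[48,0]]
[[6,9],[10,16],[18,9],[21,10],[24,0],[42,10],[48,0]]
[[6,9],[10,16],[18,9],[21,10],[24,9],[35,0],[42,10],[48,0]]
[[6,9],[10,16],[18,9],[21,10],[24,9],[35,0],[42,10],[48,0]]
[[6,9],[7,16],[20,9],[21,10],[24,9],[35,0],[42,10],[48,0]]
[[6,11],[7,16],[20,9],[21,10],[24,9],[35,0],[42,10],[48,0]]
[[6,11],[7,16],[20,9],[21,10],[24,9],[35,0],[42,10],[48,0]]
[[6,11],[7,16],[20,9],[21,10],[24,9],[35,0],[42,10],[48,0]]
[[6,11],[7,16],[20,9],[21,10],[24,9],[35,0],[42,10],[48,0]]
[[6,11],[7,16],[20,9],[21,10],[24,9],[35,0],[42,10],[48,0]]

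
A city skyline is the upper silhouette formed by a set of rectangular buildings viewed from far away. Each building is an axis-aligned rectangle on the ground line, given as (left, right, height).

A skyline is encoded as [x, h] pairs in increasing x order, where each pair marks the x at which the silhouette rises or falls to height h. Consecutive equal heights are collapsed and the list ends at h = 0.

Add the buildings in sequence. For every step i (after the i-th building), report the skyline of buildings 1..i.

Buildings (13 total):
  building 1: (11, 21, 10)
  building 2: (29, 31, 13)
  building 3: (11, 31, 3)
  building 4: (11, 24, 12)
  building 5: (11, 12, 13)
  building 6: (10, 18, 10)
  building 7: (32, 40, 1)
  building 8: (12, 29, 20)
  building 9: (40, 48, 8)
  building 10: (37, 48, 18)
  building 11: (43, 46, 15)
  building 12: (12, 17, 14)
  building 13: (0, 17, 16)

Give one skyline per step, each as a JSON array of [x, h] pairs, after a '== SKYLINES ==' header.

== SKYLINES ==
[[11,10],[21,0]]
[[11,10],[21,0],[29,13],[31,0]]
[[11,10],[21,3],[29,13],[31,0]]
[[11,12],[24,3],[29,13],[31,0]]
[[11,13],[12,12],[24,3],[29,13],[31,0]]
[[10,10],[11,13],[12,12],[24,3],[29,13],[31,0]]
[[10,10],[11,13],[12,12],[24,3],[29,13],[31,0],[32,1],[40,0]]
[[10,10],[11,13],[12,20],[29,13],[31,0],[32,1],[40,0]]
[[10,10],[11,13],[12,20],[29,13],[31,0],[32,1],[40,8],[48,0]]
[[10,10],[11,13],[12,20],[29,13],[31,0],[32,1],[37,18],[48,0]]
[[10,10],[11,13],[12,20],[29,13],[31,0],[32,1],[37,18],[48,0]]
[[10,10],[11,13],[12,20],[29,13],[31,0],[32,1],[37,18],[48,0]]
[[0,16],[12,20],[29,13],[31,0],[32,1],[37,18],[48,0]]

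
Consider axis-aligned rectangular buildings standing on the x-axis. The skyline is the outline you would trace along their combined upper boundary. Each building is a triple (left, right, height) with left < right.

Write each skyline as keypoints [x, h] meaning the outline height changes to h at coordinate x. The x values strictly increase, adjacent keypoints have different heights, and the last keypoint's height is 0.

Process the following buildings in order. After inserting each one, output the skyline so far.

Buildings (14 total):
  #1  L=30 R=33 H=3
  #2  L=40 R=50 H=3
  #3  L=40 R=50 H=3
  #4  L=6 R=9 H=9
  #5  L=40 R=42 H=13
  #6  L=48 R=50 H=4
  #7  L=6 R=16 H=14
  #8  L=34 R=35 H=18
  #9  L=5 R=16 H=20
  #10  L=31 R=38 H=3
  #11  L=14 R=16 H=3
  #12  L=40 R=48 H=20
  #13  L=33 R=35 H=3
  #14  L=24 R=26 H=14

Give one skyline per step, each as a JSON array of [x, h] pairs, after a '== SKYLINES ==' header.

== SKYLINES ==
[[30,3],[33,0]]
[[30,3],[33,0],[40,3],[50,0]]
[[30,3],[33,0],[40,3],[50,0]]
[[6,9],[9,0],[30,3],[33,0],[40,3],[50,0]]
[[6,9],[9,0],[30,3],[33,0],[40,13],[42,3],[50,0]]
[[6,9],[9,0],[30,3],[33,0],[40,13],[42,3],[48,4],[50,0]]
[[6,14],[16,0],[30,3],[33,0],[40,13],[42,3],[48,4],[50,0]]
[[6,14],[16,0],[30,3],[33,0],[34,18],[35,0],[40,13],[42,3],[48,4],[50,0]]
[[5,20],[16,0],[30,3],[33,0],[34,18],[35,0],[40,13],[42,3],[48,4],[50,0]]
[[5,20],[16,0],[30,3],[34,18],[35,3],[38,0],[40,13],[42,3],[48,4],[50,0]]
[[5,20],[16,0],[30,3],[34,18],[35,3],[38,0],[40,13],[42,3],[48,4],[50,0]]
[[5,20],[16,0],[30,3],[34,18],[35,3],[38,0],[40,20],[48,4],[50,0]]
[[5,20],[16,0],[30,3],[34,18],[35,3],[38,0],[40,20],[48,4],[50,0]]
[[5,20],[16,0],[24,14],[26,0],[30,3],[34,18],[35,3],[38,0],[40,20],[48,4],[50,0]]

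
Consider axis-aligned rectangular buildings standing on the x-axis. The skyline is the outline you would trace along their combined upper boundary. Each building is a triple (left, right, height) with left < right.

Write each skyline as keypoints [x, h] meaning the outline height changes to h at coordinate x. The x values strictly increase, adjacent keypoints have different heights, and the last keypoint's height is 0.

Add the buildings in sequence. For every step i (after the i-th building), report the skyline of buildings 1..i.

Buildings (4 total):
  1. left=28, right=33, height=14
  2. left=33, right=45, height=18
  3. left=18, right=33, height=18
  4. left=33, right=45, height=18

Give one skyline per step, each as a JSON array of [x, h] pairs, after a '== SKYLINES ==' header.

== SKYLINES ==
[[28,14],[33,0]]
[[28,14],[33,18],[45,0]]
[[18,18],[45,0]]
[[18,18],[45,0]]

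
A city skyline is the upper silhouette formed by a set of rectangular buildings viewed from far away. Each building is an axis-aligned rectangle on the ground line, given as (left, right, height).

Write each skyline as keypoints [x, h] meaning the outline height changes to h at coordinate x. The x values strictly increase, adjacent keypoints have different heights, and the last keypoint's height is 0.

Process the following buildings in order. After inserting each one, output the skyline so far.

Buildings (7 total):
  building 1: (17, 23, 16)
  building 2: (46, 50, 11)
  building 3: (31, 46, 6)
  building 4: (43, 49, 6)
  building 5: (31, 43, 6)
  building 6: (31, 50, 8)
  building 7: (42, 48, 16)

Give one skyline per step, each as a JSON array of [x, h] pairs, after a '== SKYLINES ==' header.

== SKYLINES ==
[[17,16],[23,0]]
[[17,16],[23,0],[46,11],[50,0]]
[[17,16],[23,0],[31,6],[46,11],[50,0]]
[[17,16],[23,0],[31,6],[46,11],[50,0]]
[[17,16],[23,0],[31,6],[46,11],[50,0]]
[[17,16],[23,0],[31,8],[46,11],[50,0]]
[[17,16],[23,0],[31,8],[42,16],[48,11],[50,0]]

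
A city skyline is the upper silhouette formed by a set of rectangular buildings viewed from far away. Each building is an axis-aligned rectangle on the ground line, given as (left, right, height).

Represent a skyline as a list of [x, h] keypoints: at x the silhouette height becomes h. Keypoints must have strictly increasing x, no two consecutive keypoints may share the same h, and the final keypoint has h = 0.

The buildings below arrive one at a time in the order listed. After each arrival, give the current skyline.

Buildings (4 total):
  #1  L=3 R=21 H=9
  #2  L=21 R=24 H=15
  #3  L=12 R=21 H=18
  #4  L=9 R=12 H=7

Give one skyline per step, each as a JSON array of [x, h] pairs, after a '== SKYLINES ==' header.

== SKYLINES ==
[[3,9],[21,0]]
[[3,9],[21,15],[24,0]]
[[3,9],[12,18],[21,15],[24,0]]
[[3,9],[12,18],[21,15],[24,0]]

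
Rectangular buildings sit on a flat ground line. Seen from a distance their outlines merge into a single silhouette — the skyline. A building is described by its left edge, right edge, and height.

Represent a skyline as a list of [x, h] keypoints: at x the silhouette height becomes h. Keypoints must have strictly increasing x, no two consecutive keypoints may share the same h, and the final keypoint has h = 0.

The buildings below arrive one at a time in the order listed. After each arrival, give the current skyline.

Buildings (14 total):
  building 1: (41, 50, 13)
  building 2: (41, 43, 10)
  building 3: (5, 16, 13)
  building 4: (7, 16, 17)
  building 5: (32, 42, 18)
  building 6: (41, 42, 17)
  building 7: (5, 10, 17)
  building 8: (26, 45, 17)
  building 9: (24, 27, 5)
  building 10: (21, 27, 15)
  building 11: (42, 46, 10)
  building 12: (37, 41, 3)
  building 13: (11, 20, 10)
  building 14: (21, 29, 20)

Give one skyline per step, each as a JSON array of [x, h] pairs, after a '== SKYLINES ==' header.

== SKYLINES ==
[[41,13],[50,0]]
[[41,13],[50,0]]
[[5,13],[16,0],[41,13],[50,0]]
[[5,13],[7,17],[16,0],[41,13],[50,0]]
[[5,13],[7,17],[16,0],[32,18],[42,13],[50,0]]
[[5,13],[7,17],[16,0],[32,18],[42,13],[50,0]]
[[5,17],[16,0],[32,18],[42,13],[50,0]]
[[5,17],[16,0],[26,17],[32,18],[42,17],[45,13],[50,0]]
[[5,17],[16,0],[24,5],[26,17],[32,18],[42,17],[45,13],[50,0]]
[[5,17],[16,0],[21,15],[26,17],[32,18],[42,17],[45,13],[50,0]]
[[5,17],[16,0],[21,15],[26,17],[32,18],[42,17],[45,13],[50,0]]
[[5,17],[16,0],[21,15],[26,17],[32,18],[42,17],[45,13],[50,0]]
[[5,17],[16,10],[20,0],[21,15],[26,17],[32,18],[42,17],[45,13],[50,0]]
[[5,17],[16,10],[20,0],[21,20],[29,17],[32,18],[42,17],[45,13],[50,0]]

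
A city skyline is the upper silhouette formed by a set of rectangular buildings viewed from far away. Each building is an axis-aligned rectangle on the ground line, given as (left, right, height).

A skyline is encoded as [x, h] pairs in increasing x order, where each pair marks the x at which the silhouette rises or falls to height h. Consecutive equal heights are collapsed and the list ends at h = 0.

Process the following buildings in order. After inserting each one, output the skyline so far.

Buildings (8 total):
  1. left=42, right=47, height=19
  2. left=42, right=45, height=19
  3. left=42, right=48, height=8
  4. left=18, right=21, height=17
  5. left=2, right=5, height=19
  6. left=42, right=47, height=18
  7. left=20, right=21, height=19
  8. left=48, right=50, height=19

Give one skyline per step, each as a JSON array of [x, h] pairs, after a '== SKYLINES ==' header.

== SKYLINES ==
[[42,19],[47,0]]
[[42,19],[47,0]]
[[42,19],[47,8],[48,0]]
[[18,17],[21,0],[42,19],[47,8],[48,0]]
[[2,19],[5,0],[18,17],[21,0],[42,19],[47,8],[48,0]]
[[2,19],[5,0],[18,17],[21,0],[42,19],[47,8],[48,0]]
[[2,19],[5,0],[18,17],[20,19],[21,0],[42,19],[47,8],[48,0]]
[[2,19],[5,0],[18,17],[20,19],[21,0],[42,19],[47,8],[48,19],[50,0]]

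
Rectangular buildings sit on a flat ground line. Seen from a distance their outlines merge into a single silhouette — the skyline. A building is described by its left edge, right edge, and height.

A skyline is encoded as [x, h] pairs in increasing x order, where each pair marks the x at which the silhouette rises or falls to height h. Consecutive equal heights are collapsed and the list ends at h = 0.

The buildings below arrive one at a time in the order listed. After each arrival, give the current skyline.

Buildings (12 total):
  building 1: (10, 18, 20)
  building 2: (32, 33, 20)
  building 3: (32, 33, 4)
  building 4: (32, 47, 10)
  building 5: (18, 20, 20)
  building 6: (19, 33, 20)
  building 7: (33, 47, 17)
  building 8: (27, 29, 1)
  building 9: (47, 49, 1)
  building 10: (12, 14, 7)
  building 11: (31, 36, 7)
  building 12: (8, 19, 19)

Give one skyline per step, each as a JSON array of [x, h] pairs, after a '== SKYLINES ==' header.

== SKYLINES ==
[[10,20],[18,0]]
[[10,20],[18,0],[32,20],[33,0]]
[[10,20],[18,0],[32,20],[33,0]]
[[10,20],[18,0],[32,20],[33,10],[47,0]]
[[10,20],[20,0],[32,20],[33,10],[47,0]]
[[10,20],[33,10],[47,0]]
[[10,20],[33,17],[47,0]]
[[10,20],[33,17],[47,0]]
[[10,20],[33,17],[47,1],[49,0]]
[[10,20],[33,17],[47,1],[49,0]]
[[10,20],[33,17],[47,1],[49,0]]
[[8,19],[10,20],[33,17],[47,1],[49,0]]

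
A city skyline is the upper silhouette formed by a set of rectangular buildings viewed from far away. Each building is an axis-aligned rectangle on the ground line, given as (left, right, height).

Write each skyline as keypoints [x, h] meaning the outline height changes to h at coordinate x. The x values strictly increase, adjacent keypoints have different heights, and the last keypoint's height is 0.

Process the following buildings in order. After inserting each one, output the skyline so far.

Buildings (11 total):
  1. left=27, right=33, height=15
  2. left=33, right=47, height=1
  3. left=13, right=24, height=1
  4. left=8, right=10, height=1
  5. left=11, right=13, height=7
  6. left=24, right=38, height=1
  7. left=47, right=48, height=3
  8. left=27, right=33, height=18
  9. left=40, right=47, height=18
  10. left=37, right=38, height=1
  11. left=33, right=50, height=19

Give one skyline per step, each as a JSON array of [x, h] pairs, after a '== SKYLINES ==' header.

== SKYLINES ==
[[27,15],[33,0]]
[[27,15],[33,1],[47,0]]
[[13,1],[24,0],[27,15],[33,1],[47,0]]
[[8,1],[10,0],[13,1],[24,0],[27,15],[33,1],[47,0]]
[[8,1],[10,0],[11,7],[13,1],[24,0],[27,15],[33,1],[47,0]]
[[8,1],[10,0],[11,7],[13,1],[27,15],[33,1],[47,0]]
[[8,1],[10,0],[11,7],[13,1],[27,15],[33,1],[47,3],[48,0]]
[[8,1],[10,0],[11,7],[13,1],[27,18],[33,1],[47,3],[48,0]]
[[8,1],[10,0],[11,7],[13,1],[27,18],[33,1],[40,18],[47,3],[48,0]]
[[8,1],[10,0],[11,7],[13,1],[27,18],[33,1],[40,18],[47,3],[48,0]]
[[8,1],[10,0],[11,7],[13,1],[27,18],[33,19],[50,0]]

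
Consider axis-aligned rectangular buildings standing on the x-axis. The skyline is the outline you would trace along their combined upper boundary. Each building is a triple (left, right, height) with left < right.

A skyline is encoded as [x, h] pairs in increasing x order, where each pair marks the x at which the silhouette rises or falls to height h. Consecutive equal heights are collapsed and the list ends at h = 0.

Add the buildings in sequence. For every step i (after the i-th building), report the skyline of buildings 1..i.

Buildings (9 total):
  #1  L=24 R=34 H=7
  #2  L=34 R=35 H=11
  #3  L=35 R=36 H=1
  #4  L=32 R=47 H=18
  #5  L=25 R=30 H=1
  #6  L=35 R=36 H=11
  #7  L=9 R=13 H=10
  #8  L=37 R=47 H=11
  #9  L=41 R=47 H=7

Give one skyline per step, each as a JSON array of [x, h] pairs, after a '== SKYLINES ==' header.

== SKYLINES ==
[[24,7],[34,0]]
[[24,7],[34,11],[35,0]]
[[24,7],[34,11],[35,1],[36,0]]
[[24,7],[32,18],[47,0]]
[[24,7],[32,18],[47,0]]
[[24,7],[32,18],[47,0]]
[[9,10],[13,0],[24,7],[32,18],[47,0]]
[[9,10],[13,0],[24,7],[32,18],[47,0]]
[[9,10],[13,0],[24,7],[32,18],[47,0]]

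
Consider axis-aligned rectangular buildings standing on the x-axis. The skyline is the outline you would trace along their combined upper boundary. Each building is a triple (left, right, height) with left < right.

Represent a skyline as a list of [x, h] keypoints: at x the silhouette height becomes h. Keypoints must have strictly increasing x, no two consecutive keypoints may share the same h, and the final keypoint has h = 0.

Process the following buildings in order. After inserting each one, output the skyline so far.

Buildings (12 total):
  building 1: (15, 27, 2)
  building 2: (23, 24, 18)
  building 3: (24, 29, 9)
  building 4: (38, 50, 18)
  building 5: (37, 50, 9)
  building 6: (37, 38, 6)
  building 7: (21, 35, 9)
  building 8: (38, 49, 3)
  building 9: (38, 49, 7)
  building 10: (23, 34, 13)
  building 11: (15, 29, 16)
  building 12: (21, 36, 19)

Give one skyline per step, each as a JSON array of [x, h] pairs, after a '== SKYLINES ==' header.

== SKYLINES ==
[[15,2],[27,0]]
[[15,2],[23,18],[24,2],[27,0]]
[[15,2],[23,18],[24,9],[29,0]]
[[15,2],[23,18],[24,9],[29,0],[38,18],[50,0]]
[[15,2],[23,18],[24,9],[29,0],[37,9],[38,18],[50,0]]
[[15,2],[23,18],[24,9],[29,0],[37,9],[38,18],[50,0]]
[[15,2],[21,9],[23,18],[24,9],[35,0],[37,9],[38,18],[50,0]]
[[15,2],[21,9],[23,18],[24,9],[35,0],[37,9],[38,18],[50,0]]
[[15,2],[21,9],[23,18],[24,9],[35,0],[37,9],[38,18],[50,0]]
[[15,2],[21,9],[23,18],[24,13],[34,9],[35,0],[37,9],[38,18],[50,0]]
[[15,16],[23,18],[24,16],[29,13],[34,9],[35,0],[37,9],[38,18],[50,0]]
[[15,16],[21,19],[36,0],[37,9],[38,18],[50,0]]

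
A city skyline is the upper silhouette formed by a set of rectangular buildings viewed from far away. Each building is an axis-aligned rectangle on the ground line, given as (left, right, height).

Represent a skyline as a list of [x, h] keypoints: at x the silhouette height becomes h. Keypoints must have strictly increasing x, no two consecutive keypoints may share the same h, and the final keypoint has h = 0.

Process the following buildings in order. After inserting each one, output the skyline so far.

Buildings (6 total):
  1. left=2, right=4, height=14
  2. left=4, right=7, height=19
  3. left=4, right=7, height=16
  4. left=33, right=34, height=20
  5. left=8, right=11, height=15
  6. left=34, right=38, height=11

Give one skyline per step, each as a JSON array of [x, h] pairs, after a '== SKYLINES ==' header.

== SKYLINES ==
[[2,14],[4,0]]
[[2,14],[4,19],[7,0]]
[[2,14],[4,19],[7,0]]
[[2,14],[4,19],[7,0],[33,20],[34,0]]
[[2,14],[4,19],[7,0],[8,15],[11,0],[33,20],[34,0]]
[[2,14],[4,19],[7,0],[8,15],[11,0],[33,20],[34,11],[38,0]]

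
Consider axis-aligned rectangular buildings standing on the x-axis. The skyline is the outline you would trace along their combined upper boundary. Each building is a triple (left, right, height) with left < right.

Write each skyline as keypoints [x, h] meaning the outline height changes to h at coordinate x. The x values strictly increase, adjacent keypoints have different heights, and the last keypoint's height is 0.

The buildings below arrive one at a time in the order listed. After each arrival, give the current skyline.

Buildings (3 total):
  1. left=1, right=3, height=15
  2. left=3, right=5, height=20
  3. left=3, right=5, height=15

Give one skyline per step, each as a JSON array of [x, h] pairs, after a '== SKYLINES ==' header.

== SKYLINES ==
[[1,15],[3,0]]
[[1,15],[3,20],[5,0]]
[[1,15],[3,20],[5,0]]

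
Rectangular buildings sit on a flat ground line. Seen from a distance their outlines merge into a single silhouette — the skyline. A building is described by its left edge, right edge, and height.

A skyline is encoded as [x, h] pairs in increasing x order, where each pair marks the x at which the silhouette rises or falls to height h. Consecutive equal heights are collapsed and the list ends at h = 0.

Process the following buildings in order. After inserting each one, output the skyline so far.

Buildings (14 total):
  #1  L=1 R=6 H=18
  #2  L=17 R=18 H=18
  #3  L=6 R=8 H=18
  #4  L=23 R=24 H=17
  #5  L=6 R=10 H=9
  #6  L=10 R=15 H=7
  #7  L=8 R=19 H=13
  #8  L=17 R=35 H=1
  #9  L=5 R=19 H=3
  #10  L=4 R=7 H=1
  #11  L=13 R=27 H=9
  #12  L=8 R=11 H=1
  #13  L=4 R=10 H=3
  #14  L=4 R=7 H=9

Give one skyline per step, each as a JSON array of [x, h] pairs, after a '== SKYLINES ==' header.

== SKYLINES ==
[[1,18],[6,0]]
[[1,18],[6,0],[17,18],[18,0]]
[[1,18],[8,0],[17,18],[18,0]]
[[1,18],[8,0],[17,18],[18,0],[23,17],[24,0]]
[[1,18],[8,9],[10,0],[17,18],[18,0],[23,17],[24,0]]
[[1,18],[8,9],[10,7],[15,0],[17,18],[18,0],[23,17],[24,0]]
[[1,18],[8,13],[17,18],[18,13],[19,0],[23,17],[24,0]]
[[1,18],[8,13],[17,18],[18,13],[19,1],[23,17],[24,1],[35,0]]
[[1,18],[8,13],[17,18],[18,13],[19,1],[23,17],[24,1],[35,0]]
[[1,18],[8,13],[17,18],[18,13],[19,1],[23,17],[24,1],[35,0]]
[[1,18],[8,13],[17,18],[18,13],[19,9],[23,17],[24,9],[27,1],[35,0]]
[[1,18],[8,13],[17,18],[18,13],[19,9],[23,17],[24,9],[27,1],[35,0]]
[[1,18],[8,13],[17,18],[18,13],[19,9],[23,17],[24,9],[27,1],[35,0]]
[[1,18],[8,13],[17,18],[18,13],[19,9],[23,17],[24,9],[27,1],[35,0]]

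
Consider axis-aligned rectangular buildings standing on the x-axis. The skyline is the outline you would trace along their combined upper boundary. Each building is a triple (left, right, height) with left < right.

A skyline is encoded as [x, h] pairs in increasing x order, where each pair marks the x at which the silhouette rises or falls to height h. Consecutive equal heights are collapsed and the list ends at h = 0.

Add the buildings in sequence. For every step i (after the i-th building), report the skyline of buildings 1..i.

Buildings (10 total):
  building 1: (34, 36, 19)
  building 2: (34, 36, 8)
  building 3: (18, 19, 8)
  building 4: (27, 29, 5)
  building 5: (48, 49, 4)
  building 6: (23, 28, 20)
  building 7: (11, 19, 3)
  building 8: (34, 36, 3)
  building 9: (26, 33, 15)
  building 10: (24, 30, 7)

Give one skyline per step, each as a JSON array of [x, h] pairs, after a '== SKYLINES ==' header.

== SKYLINES ==
[[34,19],[36,0]]
[[34,19],[36,0]]
[[18,8],[19,0],[34,19],[36,0]]
[[18,8],[19,0],[27,5],[29,0],[34,19],[36,0]]
[[18,8],[19,0],[27,5],[29,0],[34,19],[36,0],[48,4],[49,0]]
[[18,8],[19,0],[23,20],[28,5],[29,0],[34,19],[36,0],[48,4],[49,0]]
[[11,3],[18,8],[19,0],[23,20],[28,5],[29,0],[34,19],[36,0],[48,4],[49,0]]
[[11,3],[18,8],[19,0],[23,20],[28,5],[29,0],[34,19],[36,0],[48,4],[49,0]]
[[11,3],[18,8],[19,0],[23,20],[28,15],[33,0],[34,19],[36,0],[48,4],[49,0]]
[[11,3],[18,8],[19,0],[23,20],[28,15],[33,0],[34,19],[36,0],[48,4],[49,0]]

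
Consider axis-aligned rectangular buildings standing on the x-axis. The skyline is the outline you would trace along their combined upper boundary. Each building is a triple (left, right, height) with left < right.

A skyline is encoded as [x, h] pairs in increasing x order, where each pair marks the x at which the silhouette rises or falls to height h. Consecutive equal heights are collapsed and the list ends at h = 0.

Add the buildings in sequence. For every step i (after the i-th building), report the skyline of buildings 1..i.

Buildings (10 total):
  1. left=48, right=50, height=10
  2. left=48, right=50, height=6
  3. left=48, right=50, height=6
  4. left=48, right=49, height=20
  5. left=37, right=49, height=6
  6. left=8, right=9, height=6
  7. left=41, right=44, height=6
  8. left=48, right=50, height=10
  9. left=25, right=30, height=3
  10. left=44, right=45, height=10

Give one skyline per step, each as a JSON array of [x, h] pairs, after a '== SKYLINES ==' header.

== SKYLINES ==
[[48,10],[50,0]]
[[48,10],[50,0]]
[[48,10],[50,0]]
[[48,20],[49,10],[50,0]]
[[37,6],[48,20],[49,10],[50,0]]
[[8,6],[9,0],[37,6],[48,20],[49,10],[50,0]]
[[8,6],[9,0],[37,6],[48,20],[49,10],[50,0]]
[[8,6],[9,0],[37,6],[48,20],[49,10],[50,0]]
[[8,6],[9,0],[25,3],[30,0],[37,6],[48,20],[49,10],[50,0]]
[[8,6],[9,0],[25,3],[30,0],[37,6],[44,10],[45,6],[48,20],[49,10],[50,0]]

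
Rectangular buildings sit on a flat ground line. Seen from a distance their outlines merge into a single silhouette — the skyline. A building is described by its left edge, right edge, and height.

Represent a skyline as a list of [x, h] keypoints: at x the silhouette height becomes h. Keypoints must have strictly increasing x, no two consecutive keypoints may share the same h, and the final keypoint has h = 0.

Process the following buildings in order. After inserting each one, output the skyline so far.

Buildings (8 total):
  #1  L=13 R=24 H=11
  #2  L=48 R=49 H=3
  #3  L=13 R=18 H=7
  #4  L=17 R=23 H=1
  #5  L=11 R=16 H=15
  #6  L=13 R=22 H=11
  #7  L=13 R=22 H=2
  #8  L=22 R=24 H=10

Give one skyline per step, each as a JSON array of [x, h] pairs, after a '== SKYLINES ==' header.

== SKYLINES ==
[[13,11],[24,0]]
[[13,11],[24,0],[48,3],[49,0]]
[[13,11],[24,0],[48,3],[49,0]]
[[13,11],[24,0],[48,3],[49,0]]
[[11,15],[16,11],[24,0],[48,3],[49,0]]
[[11,15],[16,11],[24,0],[48,3],[49,0]]
[[11,15],[16,11],[24,0],[48,3],[49,0]]
[[11,15],[16,11],[24,0],[48,3],[49,0]]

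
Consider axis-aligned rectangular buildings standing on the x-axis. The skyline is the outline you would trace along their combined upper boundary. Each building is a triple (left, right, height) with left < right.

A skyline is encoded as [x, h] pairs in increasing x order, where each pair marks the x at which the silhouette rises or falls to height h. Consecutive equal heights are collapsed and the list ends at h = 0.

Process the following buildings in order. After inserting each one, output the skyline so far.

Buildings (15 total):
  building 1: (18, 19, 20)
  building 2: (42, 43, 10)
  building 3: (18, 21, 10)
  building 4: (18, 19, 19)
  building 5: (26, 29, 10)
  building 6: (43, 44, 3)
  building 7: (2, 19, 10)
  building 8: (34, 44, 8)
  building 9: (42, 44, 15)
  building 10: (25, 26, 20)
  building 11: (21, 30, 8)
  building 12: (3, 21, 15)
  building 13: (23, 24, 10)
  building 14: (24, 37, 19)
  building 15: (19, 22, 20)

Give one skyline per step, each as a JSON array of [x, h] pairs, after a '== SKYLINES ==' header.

== SKYLINES ==
[[18,20],[19,0]]
[[18,20],[19,0],[42,10],[43,0]]
[[18,20],[19,10],[21,0],[42,10],[43,0]]
[[18,20],[19,10],[21,0],[42,10],[43,0]]
[[18,20],[19,10],[21,0],[26,10],[29,0],[42,10],[43,0]]
[[18,20],[19,10],[21,0],[26,10],[29,0],[42,10],[43,3],[44,0]]
[[2,10],[18,20],[19,10],[21,0],[26,10],[29,0],[42,10],[43,3],[44,0]]
[[2,10],[18,20],[19,10],[21,0],[26,10],[29,0],[34,8],[42,10],[43,8],[44,0]]
[[2,10],[18,20],[19,10],[21,0],[26,10],[29,0],[34,8],[42,15],[44,0]]
[[2,10],[18,20],[19,10],[21,0],[25,20],[26,10],[29,0],[34,8],[42,15],[44,0]]
[[2,10],[18,20],[19,10],[21,8],[25,20],[26,10],[29,8],[30,0],[34,8],[42,15],[44,0]]
[[2,10],[3,15],[18,20],[19,15],[21,8],[25,20],[26,10],[29,8],[30,0],[34,8],[42,15],[44,0]]
[[2,10],[3,15],[18,20],[19,15],[21,8],[23,10],[24,8],[25,20],[26,10],[29,8],[30,0],[34,8],[42,15],[44,0]]
[[2,10],[3,15],[18,20],[19,15],[21,8],[23,10],[24,19],[25,20],[26,19],[37,8],[42,15],[44,0]]
[[2,10],[3,15],[18,20],[22,8],[23,10],[24,19],[25,20],[26,19],[37,8],[42,15],[44,0]]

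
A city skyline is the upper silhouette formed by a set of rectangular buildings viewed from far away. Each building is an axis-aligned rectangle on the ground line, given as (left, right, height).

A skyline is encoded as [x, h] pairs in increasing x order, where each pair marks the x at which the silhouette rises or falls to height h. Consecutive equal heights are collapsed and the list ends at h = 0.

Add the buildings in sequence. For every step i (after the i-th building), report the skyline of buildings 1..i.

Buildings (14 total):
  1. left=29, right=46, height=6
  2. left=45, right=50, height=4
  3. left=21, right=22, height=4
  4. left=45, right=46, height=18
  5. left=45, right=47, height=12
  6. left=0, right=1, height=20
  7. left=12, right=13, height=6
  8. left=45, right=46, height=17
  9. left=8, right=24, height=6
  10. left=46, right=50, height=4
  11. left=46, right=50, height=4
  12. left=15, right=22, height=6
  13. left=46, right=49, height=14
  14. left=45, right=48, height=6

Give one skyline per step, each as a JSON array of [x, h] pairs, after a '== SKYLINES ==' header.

== SKYLINES ==
[[29,6],[46,0]]
[[29,6],[46,4],[50,0]]
[[21,4],[22,0],[29,6],[46,4],[50,0]]
[[21,4],[22,0],[29,6],[45,18],[46,4],[50,0]]
[[21,4],[22,0],[29,6],[45,18],[46,12],[47,4],[50,0]]
[[0,20],[1,0],[21,4],[22,0],[29,6],[45,18],[46,12],[47,4],[50,0]]
[[0,20],[1,0],[12,6],[13,0],[21,4],[22,0],[29,6],[45,18],[46,12],[47,4],[50,0]]
[[0,20],[1,0],[12,6],[13,0],[21,4],[22,0],[29,6],[45,18],[46,12],[47,4],[50,0]]
[[0,20],[1,0],[8,6],[24,0],[29,6],[45,18],[46,12],[47,4],[50,0]]
[[0,20],[1,0],[8,6],[24,0],[29,6],[45,18],[46,12],[47,4],[50,0]]
[[0,20],[1,0],[8,6],[24,0],[29,6],[45,18],[46,12],[47,4],[50,0]]
[[0,20],[1,0],[8,6],[24,0],[29,6],[45,18],[46,12],[47,4],[50,0]]
[[0,20],[1,0],[8,6],[24,0],[29,6],[45,18],[46,14],[49,4],[50,0]]
[[0,20],[1,0],[8,6],[24,0],[29,6],[45,18],[46,14],[49,4],[50,0]]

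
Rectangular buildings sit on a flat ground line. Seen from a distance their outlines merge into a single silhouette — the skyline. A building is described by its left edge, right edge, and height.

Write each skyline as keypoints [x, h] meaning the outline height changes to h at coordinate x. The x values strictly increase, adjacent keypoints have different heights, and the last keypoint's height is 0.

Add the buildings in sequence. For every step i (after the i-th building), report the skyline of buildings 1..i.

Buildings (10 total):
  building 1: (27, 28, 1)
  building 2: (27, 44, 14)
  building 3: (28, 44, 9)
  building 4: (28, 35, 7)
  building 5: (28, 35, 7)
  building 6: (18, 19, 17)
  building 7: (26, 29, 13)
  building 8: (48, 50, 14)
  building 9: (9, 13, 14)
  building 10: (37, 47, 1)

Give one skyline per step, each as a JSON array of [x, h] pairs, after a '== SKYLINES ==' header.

== SKYLINES ==
[[27,1],[28,0]]
[[27,14],[44,0]]
[[27,14],[44,0]]
[[27,14],[44,0]]
[[27,14],[44,0]]
[[18,17],[19,0],[27,14],[44,0]]
[[18,17],[19,0],[26,13],[27,14],[44,0]]
[[18,17],[19,0],[26,13],[27,14],[44,0],[48,14],[50,0]]
[[9,14],[13,0],[18,17],[19,0],[26,13],[27,14],[44,0],[48,14],[50,0]]
[[9,14],[13,0],[18,17],[19,0],[26,13],[27,14],[44,1],[47,0],[48,14],[50,0]]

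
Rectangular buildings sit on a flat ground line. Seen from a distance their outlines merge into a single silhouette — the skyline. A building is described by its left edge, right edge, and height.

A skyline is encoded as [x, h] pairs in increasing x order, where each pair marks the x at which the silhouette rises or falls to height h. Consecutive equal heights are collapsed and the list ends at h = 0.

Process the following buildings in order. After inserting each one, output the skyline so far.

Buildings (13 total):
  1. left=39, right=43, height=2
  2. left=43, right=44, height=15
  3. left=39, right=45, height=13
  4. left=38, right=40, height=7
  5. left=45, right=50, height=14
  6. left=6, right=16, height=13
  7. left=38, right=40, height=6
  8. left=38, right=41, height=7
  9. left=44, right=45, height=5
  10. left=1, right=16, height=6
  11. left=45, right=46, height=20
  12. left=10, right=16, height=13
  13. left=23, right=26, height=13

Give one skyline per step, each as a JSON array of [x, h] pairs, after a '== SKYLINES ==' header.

== SKYLINES ==
[[39,2],[43,0]]
[[39,2],[43,15],[44,0]]
[[39,13],[43,15],[44,13],[45,0]]
[[38,7],[39,13],[43,15],[44,13],[45,0]]
[[38,7],[39,13],[43,15],[44,13],[45,14],[50,0]]
[[6,13],[16,0],[38,7],[39,13],[43,15],[44,13],[45,14],[50,0]]
[[6,13],[16,0],[38,7],[39,13],[43,15],[44,13],[45,14],[50,0]]
[[6,13],[16,0],[38,7],[39,13],[43,15],[44,13],[45,14],[50,0]]
[[6,13],[16,0],[38,7],[39,13],[43,15],[44,13],[45,14],[50,0]]
[[1,6],[6,13],[16,0],[38,7],[39,13],[43,15],[44,13],[45,14],[50,0]]
[[1,6],[6,13],[16,0],[38,7],[39,13],[43,15],[44,13],[45,20],[46,14],[50,0]]
[[1,6],[6,13],[16,0],[38,7],[39,13],[43,15],[44,13],[45,20],[46,14],[50,0]]
[[1,6],[6,13],[16,0],[23,13],[26,0],[38,7],[39,13],[43,15],[44,13],[45,20],[46,14],[50,0]]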